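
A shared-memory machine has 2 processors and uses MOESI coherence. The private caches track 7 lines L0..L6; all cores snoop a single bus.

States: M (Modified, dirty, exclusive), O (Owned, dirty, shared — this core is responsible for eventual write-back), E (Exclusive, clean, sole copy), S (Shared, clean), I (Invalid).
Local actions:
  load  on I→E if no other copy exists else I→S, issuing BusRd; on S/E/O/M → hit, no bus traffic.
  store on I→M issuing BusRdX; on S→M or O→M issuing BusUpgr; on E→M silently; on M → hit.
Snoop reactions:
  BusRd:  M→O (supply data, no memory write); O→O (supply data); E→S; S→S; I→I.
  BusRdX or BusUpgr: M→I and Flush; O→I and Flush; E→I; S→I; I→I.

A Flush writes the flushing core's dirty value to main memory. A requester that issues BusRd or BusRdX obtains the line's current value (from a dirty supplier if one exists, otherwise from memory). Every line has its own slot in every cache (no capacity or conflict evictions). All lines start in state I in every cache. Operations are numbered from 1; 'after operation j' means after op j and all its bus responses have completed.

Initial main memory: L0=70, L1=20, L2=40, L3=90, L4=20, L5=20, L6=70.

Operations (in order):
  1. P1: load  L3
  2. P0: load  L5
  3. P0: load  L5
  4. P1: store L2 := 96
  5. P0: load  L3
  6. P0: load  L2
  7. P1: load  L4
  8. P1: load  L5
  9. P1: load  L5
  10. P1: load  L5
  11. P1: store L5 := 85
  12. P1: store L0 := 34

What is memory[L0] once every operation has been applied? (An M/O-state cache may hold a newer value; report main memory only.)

step 1: P1: load  L3  ⟶  IE  (L3)  txn=BusRd  M[L3]=90
step 2: P0: load  L5  ⟶  EI  (L5)  txn=BusRd  M[L5]=20
step 3: P0: load  L5  ⟶  EI  (L5)  txn=∅  M[L5]=20
step 4: P1: store L2 := 96  ⟶  IM  (L2)  txn=BusRdX  M[L2]=40
step 5: P0: load  L3  ⟶  SS  (L3)  txn=BusRd  M[L3]=90
step 6: P0: load  L2  ⟶  SO  (L2)  txn=BusRd  M[L2]=40
step 7: P1: load  L4  ⟶  IE  (L4)  txn=BusRd  M[L4]=20
step 8: P1: load  L5  ⟶  SS  (L5)  txn=BusRd  M[L5]=20
step 9: P1: load  L5  ⟶  SS  (L5)  txn=∅  M[L5]=20
step 10: P1: load  L5  ⟶  SS  (L5)  txn=∅  M[L5]=20
step 11: P1: store L5 := 85  ⟶  IM  (L5)  txn=BusUpgr  M[L5]=20
step 12: P1: store L0 := 34  ⟶  IM  (L0)  txn=BusRdX  M[L0]=70

memory[L0] = 70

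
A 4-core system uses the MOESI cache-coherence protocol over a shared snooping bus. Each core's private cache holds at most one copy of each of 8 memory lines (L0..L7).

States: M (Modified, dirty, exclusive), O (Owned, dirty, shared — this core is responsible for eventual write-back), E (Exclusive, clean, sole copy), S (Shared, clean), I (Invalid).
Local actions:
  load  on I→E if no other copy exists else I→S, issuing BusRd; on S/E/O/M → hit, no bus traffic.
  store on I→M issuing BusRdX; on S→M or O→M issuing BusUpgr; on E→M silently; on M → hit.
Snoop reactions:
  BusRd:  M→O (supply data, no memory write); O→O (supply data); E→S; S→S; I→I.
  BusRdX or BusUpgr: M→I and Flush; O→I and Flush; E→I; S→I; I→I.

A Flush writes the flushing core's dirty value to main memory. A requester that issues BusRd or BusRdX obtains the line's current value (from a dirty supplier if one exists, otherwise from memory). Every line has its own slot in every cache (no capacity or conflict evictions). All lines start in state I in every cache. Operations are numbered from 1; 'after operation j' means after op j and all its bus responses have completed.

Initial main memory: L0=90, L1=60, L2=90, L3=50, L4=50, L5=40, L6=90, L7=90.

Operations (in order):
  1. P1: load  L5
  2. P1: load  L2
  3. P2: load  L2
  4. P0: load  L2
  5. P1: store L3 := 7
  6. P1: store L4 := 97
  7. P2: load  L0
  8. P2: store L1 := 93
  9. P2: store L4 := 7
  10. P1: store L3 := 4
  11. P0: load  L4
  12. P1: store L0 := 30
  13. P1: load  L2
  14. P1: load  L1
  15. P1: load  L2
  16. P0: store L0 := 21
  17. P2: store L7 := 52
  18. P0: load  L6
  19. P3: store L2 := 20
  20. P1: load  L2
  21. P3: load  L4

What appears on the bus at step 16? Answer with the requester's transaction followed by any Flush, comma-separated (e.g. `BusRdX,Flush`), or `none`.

bus = BusRdX,Flush

[1] P1: load  L5 | P0:I, P1:E(40), P2:I, P3:I | bus: BusRd
[2] P1: load  L2 | P0:I, P1:E(90), P2:I, P3:I | bus: BusRd
[3] P2: load  L2 | P0:I, P1:S(90), P2:S(90), P3:I | bus: BusRd
[4] P0: load  L2 | P0:S(90), P1:S(90), P2:S(90), P3:I | bus: BusRd
[5] P1: store L3 := 7 | P0:I, P1:M(7), P2:I, P3:I | bus: BusRdX
[6] P1: store L4 := 97 | P0:I, P1:M(97), P2:I, P3:I | bus: BusRdX
[7] P2: load  L0 | P0:I, P1:I, P2:E(90), P3:I | bus: BusRd
[8] P2: store L1 := 93 | P0:I, P1:I, P2:M(93), P3:I | bus: BusRdX
[9] P2: store L4 := 7 | P0:I, P1:I, P2:M(7), P3:I | bus: BusRdX,Flush
[10] P1: store L3 := 4 | P0:I, P1:M(4), P2:I, P3:I | bus: none
[11] P0: load  L4 | P0:S(7), P1:I, P2:O(7), P3:I | bus: BusRd
[12] P1: store L0 := 30 | P0:I, P1:M(30), P2:I, P3:I | bus: BusRdX
[13] P1: load  L2 | P0:S(90), P1:S(90), P2:S(90), P3:I | bus: none
[14] P1: load  L1 | P0:I, P1:S(93), P2:O(93), P3:I | bus: BusRd
[15] P1: load  L2 | P0:S(90), P1:S(90), P2:S(90), P3:I | bus: none
[16] P0: store L0 := 21 | P0:M(21), P1:I, P2:I, P3:I | bus: BusRdX,Flush
[17] P2: store L7 := 52 | P0:I, P1:I, P2:M(52), P3:I | bus: BusRdX
[18] P0: load  L6 | P0:E(90), P1:I, P2:I, P3:I | bus: BusRd
[19] P3: store L2 := 20 | P0:I, P1:I, P2:I, P3:M(20) | bus: BusRdX
[20] P1: load  L2 | P0:I, P1:S(20), P2:I, P3:O(20) | bus: BusRd
[21] P3: load  L4 | P0:S(7), P1:I, P2:O(7), P3:S(7) | bus: BusRd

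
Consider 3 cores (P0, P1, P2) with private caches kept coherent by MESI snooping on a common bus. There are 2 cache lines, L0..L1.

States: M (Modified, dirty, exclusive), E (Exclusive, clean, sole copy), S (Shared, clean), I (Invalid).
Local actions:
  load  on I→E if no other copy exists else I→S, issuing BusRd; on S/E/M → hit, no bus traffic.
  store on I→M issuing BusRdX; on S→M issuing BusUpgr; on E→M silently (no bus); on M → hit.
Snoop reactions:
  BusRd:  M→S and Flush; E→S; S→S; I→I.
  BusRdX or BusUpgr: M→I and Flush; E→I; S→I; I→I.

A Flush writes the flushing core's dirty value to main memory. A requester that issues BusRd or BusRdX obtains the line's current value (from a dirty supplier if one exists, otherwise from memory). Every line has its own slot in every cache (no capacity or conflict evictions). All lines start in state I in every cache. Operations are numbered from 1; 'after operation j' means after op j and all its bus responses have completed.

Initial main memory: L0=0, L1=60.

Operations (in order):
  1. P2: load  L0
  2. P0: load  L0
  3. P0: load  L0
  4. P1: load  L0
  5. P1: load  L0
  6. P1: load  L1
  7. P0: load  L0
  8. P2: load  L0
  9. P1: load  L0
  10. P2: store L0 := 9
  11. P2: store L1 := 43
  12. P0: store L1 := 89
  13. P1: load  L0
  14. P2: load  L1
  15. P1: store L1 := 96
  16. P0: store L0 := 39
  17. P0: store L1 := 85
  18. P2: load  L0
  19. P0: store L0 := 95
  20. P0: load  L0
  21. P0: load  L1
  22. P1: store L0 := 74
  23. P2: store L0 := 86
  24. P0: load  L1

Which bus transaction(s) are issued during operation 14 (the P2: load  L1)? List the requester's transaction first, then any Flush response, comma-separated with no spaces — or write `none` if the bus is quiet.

bus = BusRd,Flush

[1] P2: load  L0 | P0:I, P1:I, P2:E(0) | bus: BusRd
[2] P0: load  L0 | P0:S(0), P1:I, P2:S(0) | bus: BusRd
[3] P0: load  L0 | P0:S(0), P1:I, P2:S(0) | bus: none
[4] P1: load  L0 | P0:S(0), P1:S(0), P2:S(0) | bus: BusRd
[5] P1: load  L0 | P0:S(0), P1:S(0), P2:S(0) | bus: none
[6] P1: load  L1 | P0:I, P1:E(60), P2:I | bus: BusRd
[7] P0: load  L0 | P0:S(0), P1:S(0), P2:S(0) | bus: none
[8] P2: load  L0 | P0:S(0), P1:S(0), P2:S(0) | bus: none
[9] P1: load  L0 | P0:S(0), P1:S(0), P2:S(0) | bus: none
[10] P2: store L0 := 9 | P0:I, P1:I, P2:M(9) | bus: BusUpgr
[11] P2: store L1 := 43 | P0:I, P1:I, P2:M(43) | bus: BusRdX
[12] P0: store L1 := 89 | P0:M(89), P1:I, P2:I | bus: BusRdX,Flush
[13] P1: load  L0 | P0:I, P1:S(9), P2:S(9) | bus: BusRd,Flush
[14] P2: load  L1 | P0:S(89), P1:I, P2:S(89) | bus: BusRd,Flush
[15] P1: store L1 := 96 | P0:I, P1:M(96), P2:I | bus: BusRdX
[16] P0: store L0 := 39 | P0:M(39), P1:I, P2:I | bus: BusRdX
[17] P0: store L1 := 85 | P0:M(85), P1:I, P2:I | bus: BusRdX,Flush
[18] P2: load  L0 | P0:S(39), P1:I, P2:S(39) | bus: BusRd,Flush
[19] P0: store L0 := 95 | P0:M(95), P1:I, P2:I | bus: BusUpgr
[20] P0: load  L0 | P0:M(95), P1:I, P2:I | bus: none
[21] P0: load  L1 | P0:M(85), P1:I, P2:I | bus: none
[22] P1: store L0 := 74 | P0:I, P1:M(74), P2:I | bus: BusRdX,Flush
[23] P2: store L0 := 86 | P0:I, P1:I, P2:M(86) | bus: BusRdX,Flush
[24] P0: load  L1 | P0:M(85), P1:I, P2:I | bus: none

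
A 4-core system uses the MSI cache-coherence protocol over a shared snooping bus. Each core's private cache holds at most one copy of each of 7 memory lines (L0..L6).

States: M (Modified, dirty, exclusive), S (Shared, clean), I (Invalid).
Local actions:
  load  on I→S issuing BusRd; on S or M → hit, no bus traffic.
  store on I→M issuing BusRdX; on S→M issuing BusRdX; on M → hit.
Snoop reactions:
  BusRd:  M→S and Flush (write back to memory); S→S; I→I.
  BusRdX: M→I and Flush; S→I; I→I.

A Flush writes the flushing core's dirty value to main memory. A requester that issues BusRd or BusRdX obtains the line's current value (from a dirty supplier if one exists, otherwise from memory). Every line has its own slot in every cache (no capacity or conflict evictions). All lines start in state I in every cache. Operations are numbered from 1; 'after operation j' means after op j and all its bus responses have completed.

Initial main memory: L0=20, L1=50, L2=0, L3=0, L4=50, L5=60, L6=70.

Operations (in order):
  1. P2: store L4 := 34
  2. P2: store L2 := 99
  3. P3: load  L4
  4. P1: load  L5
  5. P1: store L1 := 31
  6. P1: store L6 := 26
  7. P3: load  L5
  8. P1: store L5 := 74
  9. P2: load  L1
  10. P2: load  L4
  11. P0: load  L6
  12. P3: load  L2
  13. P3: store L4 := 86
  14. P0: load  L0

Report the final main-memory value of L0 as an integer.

memory[L0] = 20

[1] P2: store L4 := 34 | P0:I, P1:I, P2:M(34), P3:I | bus: BusRdX
[2] P2: store L2 := 99 | P0:I, P1:I, P2:M(99), P3:I | bus: BusRdX
[3] P3: load  L4 | P0:I, P1:I, P2:S(34), P3:S(34) | bus: BusRd,Flush
[4] P1: load  L5 | P0:I, P1:S(60), P2:I, P3:I | bus: BusRd
[5] P1: store L1 := 31 | P0:I, P1:M(31), P2:I, P3:I | bus: BusRdX
[6] P1: store L6 := 26 | P0:I, P1:M(26), P2:I, P3:I | bus: BusRdX
[7] P3: load  L5 | P0:I, P1:S(60), P2:I, P3:S(60) | bus: BusRd
[8] P1: store L5 := 74 | P0:I, P1:M(74), P2:I, P3:I | bus: BusRdX
[9] P2: load  L1 | P0:I, P1:S(31), P2:S(31), P3:I | bus: BusRd,Flush
[10] P2: load  L4 | P0:I, P1:I, P2:S(34), P3:S(34) | bus: none
[11] P0: load  L6 | P0:S(26), P1:S(26), P2:I, P3:I | bus: BusRd,Flush
[12] P3: load  L2 | P0:I, P1:I, P2:S(99), P3:S(99) | bus: BusRd,Flush
[13] P3: store L4 := 86 | P0:I, P1:I, P2:I, P3:M(86) | bus: BusRdX
[14] P0: load  L0 | P0:S(20), P1:I, P2:I, P3:I | bus: BusRd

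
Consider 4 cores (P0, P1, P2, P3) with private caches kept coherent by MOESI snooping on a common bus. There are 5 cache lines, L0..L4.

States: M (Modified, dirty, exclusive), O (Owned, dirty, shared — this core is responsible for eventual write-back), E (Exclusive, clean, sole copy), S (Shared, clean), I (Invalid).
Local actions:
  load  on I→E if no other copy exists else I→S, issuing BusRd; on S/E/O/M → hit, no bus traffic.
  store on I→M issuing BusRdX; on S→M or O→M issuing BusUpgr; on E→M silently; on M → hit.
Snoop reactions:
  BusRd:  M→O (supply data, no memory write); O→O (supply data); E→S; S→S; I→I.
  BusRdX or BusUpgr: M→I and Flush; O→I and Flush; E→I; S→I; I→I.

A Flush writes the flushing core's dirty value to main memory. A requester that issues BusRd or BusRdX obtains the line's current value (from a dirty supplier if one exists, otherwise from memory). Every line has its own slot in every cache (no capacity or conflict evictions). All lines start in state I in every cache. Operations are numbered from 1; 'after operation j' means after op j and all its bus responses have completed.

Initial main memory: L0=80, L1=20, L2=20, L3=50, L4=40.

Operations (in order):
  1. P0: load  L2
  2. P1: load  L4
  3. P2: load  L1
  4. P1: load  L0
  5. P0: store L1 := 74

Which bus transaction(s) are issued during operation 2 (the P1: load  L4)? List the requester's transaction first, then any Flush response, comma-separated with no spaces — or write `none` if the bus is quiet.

  op1 P0: load  L2 → E/I/I/I on L2; bus BusRd; mem=20
  op2 P1: load  L4 → I/E/I/I on L4; bus BusRd; mem=40
  op3 P2: load  L1 → I/I/E/I on L1; bus BusRd; mem=20
  op4 P1: load  L0 → I/E/I/I on L0; bus BusRd; mem=80
  op5 P0: store L1 := 74 → M/I/I/I on L1; bus BusRdX; mem=20

bus = BusRd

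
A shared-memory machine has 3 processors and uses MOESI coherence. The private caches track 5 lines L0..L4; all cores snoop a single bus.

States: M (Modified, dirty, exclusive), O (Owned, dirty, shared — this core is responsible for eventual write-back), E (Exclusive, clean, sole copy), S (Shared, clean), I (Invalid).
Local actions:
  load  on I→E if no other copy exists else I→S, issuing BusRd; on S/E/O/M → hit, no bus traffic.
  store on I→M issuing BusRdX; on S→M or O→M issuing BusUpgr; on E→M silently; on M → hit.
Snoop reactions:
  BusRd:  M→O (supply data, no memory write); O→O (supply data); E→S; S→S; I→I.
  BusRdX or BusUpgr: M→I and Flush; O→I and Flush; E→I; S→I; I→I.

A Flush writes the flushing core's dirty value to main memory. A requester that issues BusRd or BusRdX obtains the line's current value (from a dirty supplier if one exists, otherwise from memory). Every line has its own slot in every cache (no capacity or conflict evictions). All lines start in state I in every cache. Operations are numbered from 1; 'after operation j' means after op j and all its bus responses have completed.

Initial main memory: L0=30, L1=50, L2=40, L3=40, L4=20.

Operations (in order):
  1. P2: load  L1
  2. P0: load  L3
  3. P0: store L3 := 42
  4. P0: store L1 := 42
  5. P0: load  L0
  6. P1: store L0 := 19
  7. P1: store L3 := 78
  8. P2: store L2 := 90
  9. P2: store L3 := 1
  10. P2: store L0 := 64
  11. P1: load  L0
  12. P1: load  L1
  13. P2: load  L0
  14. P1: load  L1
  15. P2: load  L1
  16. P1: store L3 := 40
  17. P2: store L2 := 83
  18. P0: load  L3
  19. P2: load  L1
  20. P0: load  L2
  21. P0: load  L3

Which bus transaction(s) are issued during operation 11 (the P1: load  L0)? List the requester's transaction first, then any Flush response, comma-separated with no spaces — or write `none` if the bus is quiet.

step 1: P2: load  L1  ⟶  IIE  (L1)  txn=BusRd  M[L1]=50
step 2: P0: load  L3  ⟶  EII  (L3)  txn=BusRd  M[L3]=40
step 3: P0: store L3 := 42  ⟶  MII  (L3)  txn=∅  M[L3]=40
step 4: P0: store L1 := 42  ⟶  MII  (L1)  txn=BusRdX  M[L1]=50
step 5: P0: load  L0  ⟶  EII  (L0)  txn=BusRd  M[L0]=30
step 6: P1: store L0 := 19  ⟶  IMI  (L0)  txn=BusRdX  M[L0]=30
step 7: P1: store L3 := 78  ⟶  IMI  (L3)  txn=BusRdX+Flush  M[L3]=42
step 8: P2: store L2 := 90  ⟶  IIM  (L2)  txn=BusRdX  M[L2]=40
step 9: P2: store L3 := 1  ⟶  IIM  (L3)  txn=BusRdX+Flush  M[L3]=78
step 10: P2: store L0 := 64  ⟶  IIM  (L0)  txn=BusRdX+Flush  M[L0]=19
step 11: P1: load  L0  ⟶  ISO  (L0)  txn=BusRd  M[L0]=19
step 12: P1: load  L1  ⟶  OSI  (L1)  txn=BusRd  M[L1]=50
step 13: P2: load  L0  ⟶  ISO  (L0)  txn=∅  M[L0]=19
step 14: P1: load  L1  ⟶  OSI  (L1)  txn=∅  M[L1]=50
step 15: P2: load  L1  ⟶  OSS  (L1)  txn=BusRd  M[L1]=50
step 16: P1: store L3 := 40  ⟶  IMI  (L3)  txn=BusRdX+Flush  M[L3]=1
step 17: P2: store L2 := 83  ⟶  IIM  (L2)  txn=∅  M[L2]=40
step 18: P0: load  L3  ⟶  SOI  (L3)  txn=BusRd  M[L3]=1
step 19: P2: load  L1  ⟶  OSS  (L1)  txn=∅  M[L1]=50
step 20: P0: load  L2  ⟶  SIO  (L2)  txn=BusRd  M[L2]=40
step 21: P0: load  L3  ⟶  SOI  (L3)  txn=∅  M[L3]=1

bus = BusRd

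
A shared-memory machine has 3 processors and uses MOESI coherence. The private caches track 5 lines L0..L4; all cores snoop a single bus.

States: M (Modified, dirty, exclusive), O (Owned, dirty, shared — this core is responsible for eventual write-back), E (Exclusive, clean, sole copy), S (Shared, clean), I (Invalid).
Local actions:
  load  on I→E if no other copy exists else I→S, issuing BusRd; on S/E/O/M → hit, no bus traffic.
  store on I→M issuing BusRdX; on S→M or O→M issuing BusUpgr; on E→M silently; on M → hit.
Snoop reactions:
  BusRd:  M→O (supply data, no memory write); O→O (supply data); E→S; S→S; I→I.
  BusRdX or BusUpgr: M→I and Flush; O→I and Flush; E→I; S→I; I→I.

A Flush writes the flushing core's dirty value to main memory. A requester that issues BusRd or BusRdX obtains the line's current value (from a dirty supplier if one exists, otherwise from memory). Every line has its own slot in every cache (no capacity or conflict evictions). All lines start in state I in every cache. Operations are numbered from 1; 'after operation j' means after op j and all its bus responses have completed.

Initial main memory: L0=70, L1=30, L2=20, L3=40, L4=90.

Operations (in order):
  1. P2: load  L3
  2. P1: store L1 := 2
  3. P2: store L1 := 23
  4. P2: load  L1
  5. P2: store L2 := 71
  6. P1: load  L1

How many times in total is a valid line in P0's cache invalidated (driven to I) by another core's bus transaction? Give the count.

  op1 P2: load  L3 → I/I/E on L3; bus BusRd; mem=40
  op2 P1: store L1 := 2 → I/M/I on L1; bus BusRdX; mem=30
  op3 P2: store L1 := 23 → I/I/M on L1; bus BusRdX Flush; mem=2
  op4 P2: load  L1 → I/I/M on L1; bus (none); mem=2
  op5 P2: store L2 := 71 → I/I/M on L2; bus BusRdX; mem=20
  op6 P1: load  L1 → I/S/O on L1; bus BusRd; mem=2

invalidations = 0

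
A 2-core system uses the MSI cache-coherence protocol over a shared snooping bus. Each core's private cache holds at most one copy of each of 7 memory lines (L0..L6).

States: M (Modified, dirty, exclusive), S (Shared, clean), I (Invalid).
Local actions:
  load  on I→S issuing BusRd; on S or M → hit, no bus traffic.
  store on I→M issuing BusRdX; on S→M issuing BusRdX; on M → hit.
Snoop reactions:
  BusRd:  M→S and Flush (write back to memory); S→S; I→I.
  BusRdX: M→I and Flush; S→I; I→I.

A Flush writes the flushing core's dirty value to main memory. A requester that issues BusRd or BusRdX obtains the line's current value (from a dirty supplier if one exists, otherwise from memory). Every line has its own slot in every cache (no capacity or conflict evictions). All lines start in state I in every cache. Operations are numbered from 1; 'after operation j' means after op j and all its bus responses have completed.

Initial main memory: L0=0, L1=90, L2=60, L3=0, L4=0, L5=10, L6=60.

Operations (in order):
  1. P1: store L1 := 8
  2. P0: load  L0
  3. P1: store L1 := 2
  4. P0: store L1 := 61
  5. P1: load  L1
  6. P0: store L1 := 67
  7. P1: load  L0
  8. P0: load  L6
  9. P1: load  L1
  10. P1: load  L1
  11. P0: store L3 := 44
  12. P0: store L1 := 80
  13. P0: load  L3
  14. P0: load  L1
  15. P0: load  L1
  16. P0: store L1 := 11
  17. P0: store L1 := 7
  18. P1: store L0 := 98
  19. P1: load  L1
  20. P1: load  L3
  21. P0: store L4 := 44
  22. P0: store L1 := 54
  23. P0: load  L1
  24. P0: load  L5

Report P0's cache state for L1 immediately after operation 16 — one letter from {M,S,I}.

1. P1: store L1 := 8  bus=[BusRdX]  L1: P0=I P1=M  mem[L1]=90
2. P0: load  L0  bus=[BusRd]  L0: P0=S P1=I  mem[L0]=0
3. P1: store L1 := 2  bus=[-]  L1: P0=I P1=M  mem[L1]=90
4. P0: store L1 := 61  bus=[BusRdX,Flush]  L1: P0=M P1=I  mem[L1]=2
5. P1: load  L1  bus=[BusRd,Flush]  L1: P0=S P1=S  mem[L1]=61
6. P0: store L1 := 67  bus=[BusRdX]  L1: P0=M P1=I  mem[L1]=61
7. P1: load  L0  bus=[BusRd]  L0: P0=S P1=S  mem[L0]=0
8. P0: load  L6  bus=[BusRd]  L6: P0=S P1=I  mem[L6]=60
9. P1: load  L1  bus=[BusRd,Flush]  L1: P0=S P1=S  mem[L1]=67
10. P1: load  L1  bus=[-]  L1: P0=S P1=S  mem[L1]=67
11. P0: store L3 := 44  bus=[BusRdX]  L3: P0=M P1=I  mem[L3]=0
12. P0: store L1 := 80  bus=[BusRdX]  L1: P0=M P1=I  mem[L1]=67
13. P0: load  L3  bus=[-]  L3: P0=M P1=I  mem[L3]=0
14. P0: load  L1  bus=[-]  L1: P0=M P1=I  mem[L1]=67
15. P0: load  L1  bus=[-]  L1: P0=M P1=I  mem[L1]=67
16. P0: store L1 := 11  bus=[-]  L1: P0=M P1=I  mem[L1]=67
17. P0: store L1 := 7  bus=[-]  L1: P0=M P1=I  mem[L1]=67
18. P1: store L0 := 98  bus=[BusRdX]  L0: P0=I P1=M  mem[L0]=0
19. P1: load  L1  bus=[BusRd,Flush]  L1: P0=S P1=S  mem[L1]=7
20. P1: load  L3  bus=[BusRd,Flush]  L3: P0=S P1=S  mem[L3]=44
21. P0: store L4 := 44  bus=[BusRdX]  L4: P0=M P1=I  mem[L4]=0
22. P0: store L1 := 54  bus=[BusRdX]  L1: P0=M P1=I  mem[L1]=7
23. P0: load  L1  bus=[-]  L1: P0=M P1=I  mem[L1]=7
24. P0: load  L5  bus=[BusRd]  L5: P0=S P1=I  mem[L5]=10

state = M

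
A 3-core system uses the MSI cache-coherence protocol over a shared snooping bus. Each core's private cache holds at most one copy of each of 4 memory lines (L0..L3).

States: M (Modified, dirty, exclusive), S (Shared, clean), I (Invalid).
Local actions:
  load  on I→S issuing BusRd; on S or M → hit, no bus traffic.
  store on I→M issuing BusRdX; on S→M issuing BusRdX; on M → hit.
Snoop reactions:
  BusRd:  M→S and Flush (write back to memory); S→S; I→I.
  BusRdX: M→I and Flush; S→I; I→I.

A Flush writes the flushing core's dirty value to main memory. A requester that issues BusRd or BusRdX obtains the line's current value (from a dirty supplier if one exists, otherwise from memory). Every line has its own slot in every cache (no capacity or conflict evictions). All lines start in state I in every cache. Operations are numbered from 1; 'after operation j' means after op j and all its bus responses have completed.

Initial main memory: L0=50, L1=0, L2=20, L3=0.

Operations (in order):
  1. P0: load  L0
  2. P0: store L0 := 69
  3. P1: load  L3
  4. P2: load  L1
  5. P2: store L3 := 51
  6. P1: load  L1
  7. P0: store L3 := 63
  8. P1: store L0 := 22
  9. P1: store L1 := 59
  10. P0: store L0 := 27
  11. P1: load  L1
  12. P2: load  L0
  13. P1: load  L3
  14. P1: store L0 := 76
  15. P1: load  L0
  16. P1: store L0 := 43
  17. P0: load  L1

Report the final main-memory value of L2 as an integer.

memory[L2] = 20

  op1 P0: load  L0 → S/I/I on L0; bus BusRd; mem=50
  op2 P0: store L0 := 69 → M/I/I on L0; bus BusRdX; mem=50
  op3 P1: load  L3 → I/S/I on L3; bus BusRd; mem=0
  op4 P2: load  L1 → I/I/S on L1; bus BusRd; mem=0
  op5 P2: store L3 := 51 → I/I/M on L3; bus BusRdX; mem=0
  op6 P1: load  L1 → I/S/S on L1; bus BusRd; mem=0
  op7 P0: store L3 := 63 → M/I/I on L3; bus BusRdX Flush; mem=51
  op8 P1: store L0 := 22 → I/M/I on L0; bus BusRdX Flush; mem=69
  op9 P1: store L1 := 59 → I/M/I on L1; bus BusRdX; mem=0
  op10 P0: store L0 := 27 → M/I/I on L0; bus BusRdX Flush; mem=22
  op11 P1: load  L1 → I/M/I on L1; bus (none); mem=0
  op12 P2: load  L0 → S/I/S on L0; bus BusRd Flush; mem=27
  op13 P1: load  L3 → S/S/I on L3; bus BusRd Flush; mem=63
  op14 P1: store L0 := 76 → I/M/I on L0; bus BusRdX; mem=27
  op15 P1: load  L0 → I/M/I on L0; bus (none); mem=27
  op16 P1: store L0 := 43 → I/M/I on L0; bus (none); mem=27
  op17 P0: load  L1 → S/S/I on L1; bus BusRd Flush; mem=59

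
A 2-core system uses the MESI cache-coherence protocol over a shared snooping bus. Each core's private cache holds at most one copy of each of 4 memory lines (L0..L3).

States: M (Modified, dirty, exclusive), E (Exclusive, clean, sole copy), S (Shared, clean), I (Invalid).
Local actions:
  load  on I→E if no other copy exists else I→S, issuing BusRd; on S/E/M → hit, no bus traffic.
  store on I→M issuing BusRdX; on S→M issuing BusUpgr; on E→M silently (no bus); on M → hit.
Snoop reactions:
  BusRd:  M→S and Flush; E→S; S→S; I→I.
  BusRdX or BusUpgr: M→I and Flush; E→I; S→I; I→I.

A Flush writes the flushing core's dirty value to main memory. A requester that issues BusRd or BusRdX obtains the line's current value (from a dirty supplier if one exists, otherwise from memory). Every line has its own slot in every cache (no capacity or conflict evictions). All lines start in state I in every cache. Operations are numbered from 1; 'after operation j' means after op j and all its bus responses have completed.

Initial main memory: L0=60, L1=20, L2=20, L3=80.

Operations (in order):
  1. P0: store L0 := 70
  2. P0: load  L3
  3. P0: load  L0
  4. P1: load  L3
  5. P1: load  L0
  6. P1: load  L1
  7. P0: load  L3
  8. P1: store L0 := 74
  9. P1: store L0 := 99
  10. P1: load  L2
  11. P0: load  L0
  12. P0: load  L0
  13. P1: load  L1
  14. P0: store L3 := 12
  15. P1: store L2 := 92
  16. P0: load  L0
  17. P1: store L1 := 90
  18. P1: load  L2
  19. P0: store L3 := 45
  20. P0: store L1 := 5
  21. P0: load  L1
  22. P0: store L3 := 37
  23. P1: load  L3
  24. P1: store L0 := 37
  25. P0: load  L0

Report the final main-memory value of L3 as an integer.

[1] P0: store L0 := 70 | P0:M(70), P1:I | bus: BusRdX
[2] P0: load  L3 | P0:E(80), P1:I | bus: BusRd
[3] P0: load  L0 | P0:M(70), P1:I | bus: none
[4] P1: load  L3 | P0:S(80), P1:S(80) | bus: BusRd
[5] P1: load  L0 | P0:S(70), P1:S(70) | bus: BusRd,Flush
[6] P1: load  L1 | P0:I, P1:E(20) | bus: BusRd
[7] P0: load  L3 | P0:S(80), P1:S(80) | bus: none
[8] P1: store L0 := 74 | P0:I, P1:M(74) | bus: BusUpgr
[9] P1: store L0 := 99 | P0:I, P1:M(99) | bus: none
[10] P1: load  L2 | P0:I, P1:E(20) | bus: BusRd
[11] P0: load  L0 | P0:S(99), P1:S(99) | bus: BusRd,Flush
[12] P0: load  L0 | P0:S(99), P1:S(99) | bus: none
[13] P1: load  L1 | P0:I, P1:E(20) | bus: none
[14] P0: store L3 := 12 | P0:M(12), P1:I | bus: BusUpgr
[15] P1: store L2 := 92 | P0:I, P1:M(92) | bus: none
[16] P0: load  L0 | P0:S(99), P1:S(99) | bus: none
[17] P1: store L1 := 90 | P0:I, P1:M(90) | bus: none
[18] P1: load  L2 | P0:I, P1:M(92) | bus: none
[19] P0: store L3 := 45 | P0:M(45), P1:I | bus: none
[20] P0: store L1 := 5 | P0:M(5), P1:I | bus: BusRdX,Flush
[21] P0: load  L1 | P0:M(5), P1:I | bus: none
[22] P0: store L3 := 37 | P0:M(37), P1:I | bus: none
[23] P1: load  L3 | P0:S(37), P1:S(37) | bus: BusRd,Flush
[24] P1: store L0 := 37 | P0:I, P1:M(37) | bus: BusUpgr
[25] P0: load  L0 | P0:S(37), P1:S(37) | bus: BusRd,Flush

memory[L3] = 37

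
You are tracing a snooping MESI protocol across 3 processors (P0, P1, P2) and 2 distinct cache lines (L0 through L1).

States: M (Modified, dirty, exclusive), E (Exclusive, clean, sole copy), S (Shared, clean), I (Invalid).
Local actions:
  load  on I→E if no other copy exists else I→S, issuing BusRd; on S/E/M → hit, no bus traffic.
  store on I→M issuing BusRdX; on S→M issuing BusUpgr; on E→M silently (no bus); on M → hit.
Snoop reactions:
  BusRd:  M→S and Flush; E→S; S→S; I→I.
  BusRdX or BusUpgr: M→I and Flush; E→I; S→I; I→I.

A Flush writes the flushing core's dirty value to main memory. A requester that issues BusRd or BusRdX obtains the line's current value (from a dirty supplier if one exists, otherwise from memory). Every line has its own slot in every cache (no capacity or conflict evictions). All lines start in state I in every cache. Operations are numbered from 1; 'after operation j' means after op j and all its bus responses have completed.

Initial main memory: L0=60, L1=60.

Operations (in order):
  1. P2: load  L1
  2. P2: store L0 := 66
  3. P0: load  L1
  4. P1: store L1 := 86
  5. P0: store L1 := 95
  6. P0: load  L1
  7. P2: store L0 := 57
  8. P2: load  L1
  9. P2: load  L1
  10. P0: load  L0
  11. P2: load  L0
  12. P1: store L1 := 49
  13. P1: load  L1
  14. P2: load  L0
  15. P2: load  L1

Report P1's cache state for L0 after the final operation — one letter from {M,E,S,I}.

state = I

1. P2: load  L1  bus=[BusRd]  L1: P0=I P1=I P2=E  mem[L1]=60
2. P2: store L0 := 66  bus=[BusRdX]  L0: P0=I P1=I P2=M  mem[L0]=60
3. P0: load  L1  bus=[BusRd]  L1: P0=S P1=I P2=S  mem[L1]=60
4. P1: store L1 := 86  bus=[BusRdX]  L1: P0=I P1=M P2=I  mem[L1]=60
5. P0: store L1 := 95  bus=[BusRdX,Flush]  L1: P0=M P1=I P2=I  mem[L1]=86
6. P0: load  L1  bus=[-]  L1: P0=M P1=I P2=I  mem[L1]=86
7. P2: store L0 := 57  bus=[-]  L0: P0=I P1=I P2=M  mem[L0]=60
8. P2: load  L1  bus=[BusRd,Flush]  L1: P0=S P1=I P2=S  mem[L1]=95
9. P2: load  L1  bus=[-]  L1: P0=S P1=I P2=S  mem[L1]=95
10. P0: load  L0  bus=[BusRd,Flush]  L0: P0=S P1=I P2=S  mem[L0]=57
11. P2: load  L0  bus=[-]  L0: P0=S P1=I P2=S  mem[L0]=57
12. P1: store L1 := 49  bus=[BusRdX]  L1: P0=I P1=M P2=I  mem[L1]=95
13. P1: load  L1  bus=[-]  L1: P0=I P1=M P2=I  mem[L1]=95
14. P2: load  L0  bus=[-]  L0: P0=S P1=I P2=S  mem[L0]=57
15. P2: load  L1  bus=[BusRd,Flush]  L1: P0=I P1=S P2=S  mem[L1]=49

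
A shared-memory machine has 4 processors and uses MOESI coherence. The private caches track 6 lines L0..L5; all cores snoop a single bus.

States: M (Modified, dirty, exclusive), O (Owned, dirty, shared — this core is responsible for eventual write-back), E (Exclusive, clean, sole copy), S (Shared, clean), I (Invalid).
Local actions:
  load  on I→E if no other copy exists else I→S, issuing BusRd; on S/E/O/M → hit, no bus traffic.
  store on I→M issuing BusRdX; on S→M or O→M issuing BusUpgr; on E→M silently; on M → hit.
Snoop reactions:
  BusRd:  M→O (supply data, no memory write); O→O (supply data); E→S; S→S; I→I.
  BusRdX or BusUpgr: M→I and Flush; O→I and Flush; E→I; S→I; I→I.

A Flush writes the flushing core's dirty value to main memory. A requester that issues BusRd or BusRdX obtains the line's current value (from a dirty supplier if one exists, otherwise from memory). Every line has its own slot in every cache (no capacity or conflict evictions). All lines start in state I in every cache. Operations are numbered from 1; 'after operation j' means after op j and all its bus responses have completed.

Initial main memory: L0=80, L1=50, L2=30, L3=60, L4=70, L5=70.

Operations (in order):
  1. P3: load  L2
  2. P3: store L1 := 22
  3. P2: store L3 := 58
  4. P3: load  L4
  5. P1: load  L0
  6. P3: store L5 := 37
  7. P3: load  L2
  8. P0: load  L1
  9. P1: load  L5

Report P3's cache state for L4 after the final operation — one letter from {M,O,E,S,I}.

state = E

  op1 P3: load  L2 → I/I/I/E on L2; bus BusRd; mem=30
  op2 P3: store L1 := 22 → I/I/I/M on L1; bus BusRdX; mem=50
  op3 P2: store L3 := 58 → I/I/M/I on L3; bus BusRdX; mem=60
  op4 P3: load  L4 → I/I/I/E on L4; bus BusRd; mem=70
  op5 P1: load  L0 → I/E/I/I on L0; bus BusRd; mem=80
  op6 P3: store L5 := 37 → I/I/I/M on L5; bus BusRdX; mem=70
  op7 P3: load  L2 → I/I/I/E on L2; bus (none); mem=30
  op8 P0: load  L1 → S/I/I/O on L1; bus BusRd; mem=50
  op9 P1: load  L5 → I/S/I/O on L5; bus BusRd; mem=70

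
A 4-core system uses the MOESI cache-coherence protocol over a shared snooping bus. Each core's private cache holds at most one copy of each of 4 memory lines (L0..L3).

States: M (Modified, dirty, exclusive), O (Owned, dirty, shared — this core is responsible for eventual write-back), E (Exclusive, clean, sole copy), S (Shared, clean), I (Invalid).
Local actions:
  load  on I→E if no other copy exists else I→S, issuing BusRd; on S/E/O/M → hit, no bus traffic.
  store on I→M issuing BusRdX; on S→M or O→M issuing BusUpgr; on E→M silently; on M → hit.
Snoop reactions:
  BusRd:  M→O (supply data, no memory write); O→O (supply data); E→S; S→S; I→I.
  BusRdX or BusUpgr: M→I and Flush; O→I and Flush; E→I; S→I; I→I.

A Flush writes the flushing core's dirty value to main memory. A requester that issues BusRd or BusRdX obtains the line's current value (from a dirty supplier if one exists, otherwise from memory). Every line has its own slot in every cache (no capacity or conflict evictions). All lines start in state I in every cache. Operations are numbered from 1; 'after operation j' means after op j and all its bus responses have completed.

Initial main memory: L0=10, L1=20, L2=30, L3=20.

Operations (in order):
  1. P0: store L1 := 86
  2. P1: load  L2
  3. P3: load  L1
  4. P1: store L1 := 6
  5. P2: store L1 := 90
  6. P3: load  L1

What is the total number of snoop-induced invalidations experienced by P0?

1. P0: store L1 := 86  bus=[BusRdX]  L1: P0=M P1=I P2=I P3=I  mem[L1]=20
2. P1: load  L2  bus=[BusRd]  L2: P0=I P1=E P2=I P3=I  mem[L2]=30
3. P3: load  L1  bus=[BusRd]  L1: P0=O P1=I P2=I P3=S  mem[L1]=20
4. P1: store L1 := 6  bus=[BusRdX,Flush]  L1: P0=I P1=M P2=I P3=I  mem[L1]=86
5. P2: store L1 := 90  bus=[BusRdX,Flush]  L1: P0=I P1=I P2=M P3=I  mem[L1]=6
6. P3: load  L1  bus=[BusRd]  L1: P0=I P1=I P2=O P3=S  mem[L1]=6

invalidations = 1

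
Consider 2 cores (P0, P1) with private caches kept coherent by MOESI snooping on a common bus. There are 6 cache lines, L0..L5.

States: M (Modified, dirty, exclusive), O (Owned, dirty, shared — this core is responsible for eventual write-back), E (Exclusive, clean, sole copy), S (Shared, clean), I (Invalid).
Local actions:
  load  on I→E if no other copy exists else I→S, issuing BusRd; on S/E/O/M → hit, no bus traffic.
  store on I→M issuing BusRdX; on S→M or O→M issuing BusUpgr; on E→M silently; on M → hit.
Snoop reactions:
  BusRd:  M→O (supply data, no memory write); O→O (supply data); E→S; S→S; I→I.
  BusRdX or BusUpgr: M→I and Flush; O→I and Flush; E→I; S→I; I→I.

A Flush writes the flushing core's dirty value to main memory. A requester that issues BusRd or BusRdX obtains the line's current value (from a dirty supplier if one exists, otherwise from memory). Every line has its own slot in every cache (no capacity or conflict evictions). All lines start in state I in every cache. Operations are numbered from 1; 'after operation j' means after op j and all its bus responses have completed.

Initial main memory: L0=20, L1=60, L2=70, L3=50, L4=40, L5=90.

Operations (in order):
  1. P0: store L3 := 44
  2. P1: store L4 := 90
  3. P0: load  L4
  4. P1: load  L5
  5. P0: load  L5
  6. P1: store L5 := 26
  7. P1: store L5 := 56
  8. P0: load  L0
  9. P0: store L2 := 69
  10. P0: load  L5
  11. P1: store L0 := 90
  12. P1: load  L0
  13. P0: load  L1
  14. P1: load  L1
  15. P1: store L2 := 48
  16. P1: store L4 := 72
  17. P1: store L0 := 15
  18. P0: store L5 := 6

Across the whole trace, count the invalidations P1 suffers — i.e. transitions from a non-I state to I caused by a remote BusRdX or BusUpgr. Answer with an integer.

[1] P0: store L3 := 44 | P0:M(44), P1:I | bus: BusRdX
[2] P1: store L4 := 90 | P0:I, P1:M(90) | bus: BusRdX
[3] P0: load  L4 | P0:S(90), P1:O(90) | bus: BusRd
[4] P1: load  L5 | P0:I, P1:E(90) | bus: BusRd
[5] P0: load  L5 | P0:S(90), P1:S(90) | bus: BusRd
[6] P1: store L5 := 26 | P0:I, P1:M(26) | bus: BusUpgr
[7] P1: store L5 := 56 | P0:I, P1:M(56) | bus: none
[8] P0: load  L0 | P0:E(20), P1:I | bus: BusRd
[9] P0: store L2 := 69 | P0:M(69), P1:I | bus: BusRdX
[10] P0: load  L5 | P0:S(56), P1:O(56) | bus: BusRd
[11] P1: store L0 := 90 | P0:I, P1:M(90) | bus: BusRdX
[12] P1: load  L0 | P0:I, P1:M(90) | bus: none
[13] P0: load  L1 | P0:E(60), P1:I | bus: BusRd
[14] P1: load  L1 | P0:S(60), P1:S(60) | bus: BusRd
[15] P1: store L2 := 48 | P0:I, P1:M(48) | bus: BusRdX,Flush
[16] P1: store L4 := 72 | P0:I, P1:M(72) | bus: BusUpgr
[17] P1: store L0 := 15 | P0:I, P1:M(15) | bus: none
[18] P0: store L5 := 6 | P0:M(6), P1:I | bus: BusUpgr,Flush

invalidations = 1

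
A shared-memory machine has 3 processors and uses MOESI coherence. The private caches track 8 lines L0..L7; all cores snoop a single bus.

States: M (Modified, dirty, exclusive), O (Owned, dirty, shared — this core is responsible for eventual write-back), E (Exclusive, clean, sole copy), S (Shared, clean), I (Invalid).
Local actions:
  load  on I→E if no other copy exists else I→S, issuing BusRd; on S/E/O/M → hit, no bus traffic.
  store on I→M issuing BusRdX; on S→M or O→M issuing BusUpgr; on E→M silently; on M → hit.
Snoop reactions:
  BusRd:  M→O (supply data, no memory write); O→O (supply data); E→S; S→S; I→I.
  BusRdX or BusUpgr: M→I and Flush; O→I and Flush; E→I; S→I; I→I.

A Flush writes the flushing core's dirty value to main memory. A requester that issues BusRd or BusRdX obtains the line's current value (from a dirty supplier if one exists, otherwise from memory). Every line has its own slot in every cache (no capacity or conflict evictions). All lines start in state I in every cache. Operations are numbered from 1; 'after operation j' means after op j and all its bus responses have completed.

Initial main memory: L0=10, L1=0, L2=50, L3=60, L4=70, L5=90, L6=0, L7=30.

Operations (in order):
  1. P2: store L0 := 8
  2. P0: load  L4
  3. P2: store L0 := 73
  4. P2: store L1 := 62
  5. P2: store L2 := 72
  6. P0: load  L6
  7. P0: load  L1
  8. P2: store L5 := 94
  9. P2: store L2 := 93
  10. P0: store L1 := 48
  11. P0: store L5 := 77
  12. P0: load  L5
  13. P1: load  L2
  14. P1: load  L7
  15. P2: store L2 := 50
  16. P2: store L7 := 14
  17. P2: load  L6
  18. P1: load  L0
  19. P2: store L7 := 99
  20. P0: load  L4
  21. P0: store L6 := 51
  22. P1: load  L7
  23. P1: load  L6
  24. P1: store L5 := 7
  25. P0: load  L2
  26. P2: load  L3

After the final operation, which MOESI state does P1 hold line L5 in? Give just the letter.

1. P2: store L0 := 8  bus=[BusRdX]  L0: P0=I P1=I P2=M  mem[L0]=10
2. P0: load  L4  bus=[BusRd]  L4: P0=E P1=I P2=I  mem[L4]=70
3. P2: store L0 := 73  bus=[-]  L0: P0=I P1=I P2=M  mem[L0]=10
4. P2: store L1 := 62  bus=[BusRdX]  L1: P0=I P1=I P2=M  mem[L1]=0
5. P2: store L2 := 72  bus=[BusRdX]  L2: P0=I P1=I P2=M  mem[L2]=50
6. P0: load  L6  bus=[BusRd]  L6: P0=E P1=I P2=I  mem[L6]=0
7. P0: load  L1  bus=[BusRd]  L1: P0=S P1=I P2=O  mem[L1]=0
8. P2: store L5 := 94  bus=[BusRdX]  L5: P0=I P1=I P2=M  mem[L5]=90
9. P2: store L2 := 93  bus=[-]  L2: P0=I P1=I P2=M  mem[L2]=50
10. P0: store L1 := 48  bus=[BusUpgr,Flush]  L1: P0=M P1=I P2=I  mem[L1]=62
11. P0: store L5 := 77  bus=[BusRdX,Flush]  L5: P0=M P1=I P2=I  mem[L5]=94
12. P0: load  L5  bus=[-]  L5: P0=M P1=I P2=I  mem[L5]=94
13. P1: load  L2  bus=[BusRd]  L2: P0=I P1=S P2=O  mem[L2]=50
14. P1: load  L7  bus=[BusRd]  L7: P0=I P1=E P2=I  mem[L7]=30
15. P2: store L2 := 50  bus=[BusUpgr]  L2: P0=I P1=I P2=M  mem[L2]=50
16. P2: store L7 := 14  bus=[BusRdX]  L7: P0=I P1=I P2=M  mem[L7]=30
17. P2: load  L6  bus=[BusRd]  L6: P0=S P1=I P2=S  mem[L6]=0
18. P1: load  L0  bus=[BusRd]  L0: P0=I P1=S P2=O  mem[L0]=10
19. P2: store L7 := 99  bus=[-]  L7: P0=I P1=I P2=M  mem[L7]=30
20. P0: load  L4  bus=[-]  L4: P0=E P1=I P2=I  mem[L4]=70
21. P0: store L6 := 51  bus=[BusUpgr]  L6: P0=M P1=I P2=I  mem[L6]=0
22. P1: load  L7  bus=[BusRd]  L7: P0=I P1=S P2=O  mem[L7]=30
23. P1: load  L6  bus=[BusRd]  L6: P0=O P1=S P2=I  mem[L6]=0
24. P1: store L5 := 7  bus=[BusRdX,Flush]  L5: P0=I P1=M P2=I  mem[L5]=77
25. P0: load  L2  bus=[BusRd]  L2: P0=S P1=I P2=O  mem[L2]=50
26. P2: load  L3  bus=[BusRd]  L3: P0=I P1=I P2=E  mem[L3]=60

state = M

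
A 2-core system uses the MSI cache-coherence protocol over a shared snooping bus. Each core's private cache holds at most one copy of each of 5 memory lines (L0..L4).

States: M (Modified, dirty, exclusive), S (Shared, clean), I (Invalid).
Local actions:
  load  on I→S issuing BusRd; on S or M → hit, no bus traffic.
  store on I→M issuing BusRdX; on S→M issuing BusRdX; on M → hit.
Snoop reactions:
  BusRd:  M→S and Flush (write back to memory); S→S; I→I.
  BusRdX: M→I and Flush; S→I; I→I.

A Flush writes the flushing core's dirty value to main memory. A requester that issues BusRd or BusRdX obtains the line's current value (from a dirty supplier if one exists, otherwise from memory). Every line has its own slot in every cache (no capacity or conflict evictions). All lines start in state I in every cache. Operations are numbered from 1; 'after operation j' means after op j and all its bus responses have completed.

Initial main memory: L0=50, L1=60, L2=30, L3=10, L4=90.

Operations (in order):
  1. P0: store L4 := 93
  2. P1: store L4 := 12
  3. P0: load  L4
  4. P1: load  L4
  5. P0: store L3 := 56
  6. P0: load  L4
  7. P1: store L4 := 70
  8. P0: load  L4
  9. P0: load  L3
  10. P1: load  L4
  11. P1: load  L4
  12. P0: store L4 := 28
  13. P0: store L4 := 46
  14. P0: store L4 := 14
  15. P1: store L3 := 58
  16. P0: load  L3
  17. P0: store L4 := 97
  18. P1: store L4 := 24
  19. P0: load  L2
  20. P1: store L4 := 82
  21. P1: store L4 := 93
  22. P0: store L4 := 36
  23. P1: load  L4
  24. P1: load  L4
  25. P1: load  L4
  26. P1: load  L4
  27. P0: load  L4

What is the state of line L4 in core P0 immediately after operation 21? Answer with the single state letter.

1. P0: store L4 := 93  bus=[BusRdX]  L4: P0=M P1=I  mem[L4]=90
2. P1: store L4 := 12  bus=[BusRdX,Flush]  L4: P0=I P1=M  mem[L4]=93
3. P0: load  L4  bus=[BusRd,Flush]  L4: P0=S P1=S  mem[L4]=12
4. P1: load  L4  bus=[-]  L4: P0=S P1=S  mem[L4]=12
5. P0: store L3 := 56  bus=[BusRdX]  L3: P0=M P1=I  mem[L3]=10
6. P0: load  L4  bus=[-]  L4: P0=S P1=S  mem[L4]=12
7. P1: store L4 := 70  bus=[BusRdX]  L4: P0=I P1=M  mem[L4]=12
8. P0: load  L4  bus=[BusRd,Flush]  L4: P0=S P1=S  mem[L4]=70
9. P0: load  L3  bus=[-]  L3: P0=M P1=I  mem[L3]=10
10. P1: load  L4  bus=[-]  L4: P0=S P1=S  mem[L4]=70
11. P1: load  L4  bus=[-]  L4: P0=S P1=S  mem[L4]=70
12. P0: store L4 := 28  bus=[BusRdX]  L4: P0=M P1=I  mem[L4]=70
13. P0: store L4 := 46  bus=[-]  L4: P0=M P1=I  mem[L4]=70
14. P0: store L4 := 14  bus=[-]  L4: P0=M P1=I  mem[L4]=70
15. P1: store L3 := 58  bus=[BusRdX,Flush]  L3: P0=I P1=M  mem[L3]=56
16. P0: load  L3  bus=[BusRd,Flush]  L3: P0=S P1=S  mem[L3]=58
17. P0: store L4 := 97  bus=[-]  L4: P0=M P1=I  mem[L4]=70
18. P1: store L4 := 24  bus=[BusRdX,Flush]  L4: P0=I P1=M  mem[L4]=97
19. P0: load  L2  bus=[BusRd]  L2: P0=S P1=I  mem[L2]=30
20. P1: store L4 := 82  bus=[-]  L4: P0=I P1=M  mem[L4]=97
21. P1: store L4 := 93  bus=[-]  L4: P0=I P1=M  mem[L4]=97
22. P0: store L4 := 36  bus=[BusRdX,Flush]  L4: P0=M P1=I  mem[L4]=93
23. P1: load  L4  bus=[BusRd,Flush]  L4: P0=S P1=S  mem[L4]=36
24. P1: load  L4  bus=[-]  L4: P0=S P1=S  mem[L4]=36
25. P1: load  L4  bus=[-]  L4: P0=S P1=S  mem[L4]=36
26. P1: load  L4  bus=[-]  L4: P0=S P1=S  mem[L4]=36
27. P0: load  L4  bus=[-]  L4: P0=S P1=S  mem[L4]=36

state = I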